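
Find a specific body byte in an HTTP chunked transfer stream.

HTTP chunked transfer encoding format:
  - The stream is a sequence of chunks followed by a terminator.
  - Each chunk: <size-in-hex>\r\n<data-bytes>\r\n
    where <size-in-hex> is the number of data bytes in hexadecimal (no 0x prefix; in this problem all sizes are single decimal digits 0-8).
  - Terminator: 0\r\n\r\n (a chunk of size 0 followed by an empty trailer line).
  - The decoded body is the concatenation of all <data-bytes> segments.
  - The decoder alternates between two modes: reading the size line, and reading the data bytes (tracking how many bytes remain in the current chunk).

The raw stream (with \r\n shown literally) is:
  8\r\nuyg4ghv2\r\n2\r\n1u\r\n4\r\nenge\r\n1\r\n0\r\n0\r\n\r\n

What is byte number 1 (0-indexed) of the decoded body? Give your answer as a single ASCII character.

Answer: y

Derivation:
Chunk 1: stream[0..1]='8' size=0x8=8, data at stream[3..11]='uyg4ghv2' -> body[0..8], body so far='uyg4ghv2'
Chunk 2: stream[13..14]='2' size=0x2=2, data at stream[16..18]='1u' -> body[8..10], body so far='uyg4ghv21u'
Chunk 3: stream[20..21]='4' size=0x4=4, data at stream[23..27]='enge' -> body[10..14], body so far='uyg4ghv21uenge'
Chunk 4: stream[29..30]='1' size=0x1=1, data at stream[32..33]='0' -> body[14..15], body so far='uyg4ghv21uenge0'
Chunk 5: stream[35..36]='0' size=0 (terminator). Final body='uyg4ghv21uenge0' (15 bytes)
Body byte 1 = 'y'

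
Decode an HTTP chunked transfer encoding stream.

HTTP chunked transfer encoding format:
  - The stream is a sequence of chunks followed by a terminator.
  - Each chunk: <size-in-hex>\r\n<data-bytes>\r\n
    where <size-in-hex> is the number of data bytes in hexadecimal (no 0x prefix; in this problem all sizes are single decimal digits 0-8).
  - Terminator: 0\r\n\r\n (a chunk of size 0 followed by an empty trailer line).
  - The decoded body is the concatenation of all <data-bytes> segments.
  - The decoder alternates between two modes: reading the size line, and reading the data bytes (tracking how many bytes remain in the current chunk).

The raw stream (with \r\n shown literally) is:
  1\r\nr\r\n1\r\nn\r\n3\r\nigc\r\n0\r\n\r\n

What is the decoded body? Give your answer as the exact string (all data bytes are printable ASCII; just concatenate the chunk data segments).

Answer: rnigc

Derivation:
Chunk 1: stream[0..1]='1' size=0x1=1, data at stream[3..4]='r' -> body[0..1], body so far='r'
Chunk 2: stream[6..7]='1' size=0x1=1, data at stream[9..10]='n' -> body[1..2], body so far='rn'
Chunk 3: stream[12..13]='3' size=0x3=3, data at stream[15..18]='igc' -> body[2..5], body so far='rnigc'
Chunk 4: stream[20..21]='0' size=0 (terminator). Final body='rnigc' (5 bytes)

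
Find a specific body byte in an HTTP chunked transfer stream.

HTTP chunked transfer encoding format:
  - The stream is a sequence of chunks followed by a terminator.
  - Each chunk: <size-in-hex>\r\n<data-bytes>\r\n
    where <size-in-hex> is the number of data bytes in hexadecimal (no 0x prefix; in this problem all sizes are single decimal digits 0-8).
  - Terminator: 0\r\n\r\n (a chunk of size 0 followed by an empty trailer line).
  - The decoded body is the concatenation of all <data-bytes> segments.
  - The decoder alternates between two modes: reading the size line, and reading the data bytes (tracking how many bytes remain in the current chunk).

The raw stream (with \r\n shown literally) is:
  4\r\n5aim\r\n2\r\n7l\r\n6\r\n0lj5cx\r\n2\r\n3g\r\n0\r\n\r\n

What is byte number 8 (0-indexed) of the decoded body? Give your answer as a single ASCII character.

Chunk 1: stream[0..1]='4' size=0x4=4, data at stream[3..7]='5aim' -> body[0..4], body so far='5aim'
Chunk 2: stream[9..10]='2' size=0x2=2, data at stream[12..14]='7l' -> body[4..6], body so far='5aim7l'
Chunk 3: stream[16..17]='6' size=0x6=6, data at stream[19..25]='0lj5cx' -> body[6..12], body so far='5aim7l0lj5cx'
Chunk 4: stream[27..28]='2' size=0x2=2, data at stream[30..32]='3g' -> body[12..14], body so far='5aim7l0lj5cx3g'
Chunk 5: stream[34..35]='0' size=0 (terminator). Final body='5aim7l0lj5cx3g' (14 bytes)
Body byte 8 = 'j'

Answer: j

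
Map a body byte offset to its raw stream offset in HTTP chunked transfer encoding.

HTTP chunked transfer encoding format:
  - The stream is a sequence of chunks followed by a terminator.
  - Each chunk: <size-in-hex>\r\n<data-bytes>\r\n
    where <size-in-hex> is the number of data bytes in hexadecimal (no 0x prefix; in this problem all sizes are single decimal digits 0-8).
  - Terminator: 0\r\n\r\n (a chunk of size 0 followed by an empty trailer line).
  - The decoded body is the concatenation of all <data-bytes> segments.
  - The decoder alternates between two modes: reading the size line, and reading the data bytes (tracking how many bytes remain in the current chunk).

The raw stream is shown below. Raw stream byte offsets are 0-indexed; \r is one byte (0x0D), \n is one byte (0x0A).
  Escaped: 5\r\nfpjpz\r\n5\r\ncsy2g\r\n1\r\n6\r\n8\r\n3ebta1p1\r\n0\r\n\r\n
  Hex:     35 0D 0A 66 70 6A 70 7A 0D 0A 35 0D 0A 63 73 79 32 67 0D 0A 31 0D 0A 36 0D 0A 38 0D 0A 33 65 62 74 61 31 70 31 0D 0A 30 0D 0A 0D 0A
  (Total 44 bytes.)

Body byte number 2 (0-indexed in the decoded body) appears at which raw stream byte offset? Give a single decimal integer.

Answer: 5

Derivation:
Chunk 1: stream[0..1]='5' size=0x5=5, data at stream[3..8]='fpjpz' -> body[0..5], body so far='fpjpz'
Chunk 2: stream[10..11]='5' size=0x5=5, data at stream[13..18]='csy2g' -> body[5..10], body so far='fpjpzcsy2g'
Chunk 3: stream[20..21]='1' size=0x1=1, data at stream[23..24]='6' -> body[10..11], body so far='fpjpzcsy2g6'
Chunk 4: stream[26..27]='8' size=0x8=8, data at stream[29..37]='3ebta1p1' -> body[11..19], body so far='fpjpzcsy2g63ebta1p1'
Chunk 5: stream[39..40]='0' size=0 (terminator). Final body='fpjpzcsy2g63ebta1p1' (19 bytes)
Body byte 2 at stream offset 5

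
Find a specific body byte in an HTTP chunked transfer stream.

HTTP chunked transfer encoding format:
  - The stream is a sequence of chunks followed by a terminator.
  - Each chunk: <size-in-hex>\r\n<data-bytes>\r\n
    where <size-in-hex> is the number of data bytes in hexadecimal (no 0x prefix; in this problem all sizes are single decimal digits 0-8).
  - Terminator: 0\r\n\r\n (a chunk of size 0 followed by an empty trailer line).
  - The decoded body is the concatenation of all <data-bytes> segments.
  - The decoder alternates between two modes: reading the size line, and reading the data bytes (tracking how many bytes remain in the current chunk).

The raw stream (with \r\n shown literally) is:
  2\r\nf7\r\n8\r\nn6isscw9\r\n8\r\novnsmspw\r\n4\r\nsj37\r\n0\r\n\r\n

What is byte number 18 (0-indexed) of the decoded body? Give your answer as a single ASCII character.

Chunk 1: stream[0..1]='2' size=0x2=2, data at stream[3..5]='f7' -> body[0..2], body so far='f7'
Chunk 2: stream[7..8]='8' size=0x8=8, data at stream[10..18]='n6isscw9' -> body[2..10], body so far='f7n6isscw9'
Chunk 3: stream[20..21]='8' size=0x8=8, data at stream[23..31]='ovnsmspw' -> body[10..18], body so far='f7n6isscw9ovnsmspw'
Chunk 4: stream[33..34]='4' size=0x4=4, data at stream[36..40]='sj37' -> body[18..22], body so far='f7n6isscw9ovnsmspwsj37'
Chunk 5: stream[42..43]='0' size=0 (terminator). Final body='f7n6isscw9ovnsmspwsj37' (22 bytes)
Body byte 18 = 's'

Answer: s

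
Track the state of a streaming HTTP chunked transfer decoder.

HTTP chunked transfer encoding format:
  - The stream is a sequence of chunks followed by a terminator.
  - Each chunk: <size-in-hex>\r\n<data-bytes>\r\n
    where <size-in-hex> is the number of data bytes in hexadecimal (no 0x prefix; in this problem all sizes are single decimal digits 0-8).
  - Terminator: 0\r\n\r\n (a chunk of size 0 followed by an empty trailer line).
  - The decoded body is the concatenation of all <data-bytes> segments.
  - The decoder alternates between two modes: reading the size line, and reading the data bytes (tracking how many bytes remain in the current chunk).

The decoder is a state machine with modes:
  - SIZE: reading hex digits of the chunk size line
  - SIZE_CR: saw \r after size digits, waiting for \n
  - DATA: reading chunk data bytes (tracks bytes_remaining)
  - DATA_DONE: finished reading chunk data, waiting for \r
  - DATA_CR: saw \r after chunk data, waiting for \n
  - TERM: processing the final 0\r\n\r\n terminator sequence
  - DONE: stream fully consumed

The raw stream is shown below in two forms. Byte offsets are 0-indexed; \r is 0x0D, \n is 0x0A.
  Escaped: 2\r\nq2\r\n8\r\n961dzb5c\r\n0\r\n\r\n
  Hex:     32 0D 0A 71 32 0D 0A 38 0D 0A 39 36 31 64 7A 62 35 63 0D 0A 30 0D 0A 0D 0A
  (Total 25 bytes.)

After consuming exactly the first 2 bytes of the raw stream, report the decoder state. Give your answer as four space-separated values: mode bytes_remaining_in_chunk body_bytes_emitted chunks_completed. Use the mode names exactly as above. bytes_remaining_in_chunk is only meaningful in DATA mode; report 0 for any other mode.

Answer: SIZE_CR 0 0 0

Derivation:
Byte 0 = '2': mode=SIZE remaining=0 emitted=0 chunks_done=0
Byte 1 = 0x0D: mode=SIZE_CR remaining=0 emitted=0 chunks_done=0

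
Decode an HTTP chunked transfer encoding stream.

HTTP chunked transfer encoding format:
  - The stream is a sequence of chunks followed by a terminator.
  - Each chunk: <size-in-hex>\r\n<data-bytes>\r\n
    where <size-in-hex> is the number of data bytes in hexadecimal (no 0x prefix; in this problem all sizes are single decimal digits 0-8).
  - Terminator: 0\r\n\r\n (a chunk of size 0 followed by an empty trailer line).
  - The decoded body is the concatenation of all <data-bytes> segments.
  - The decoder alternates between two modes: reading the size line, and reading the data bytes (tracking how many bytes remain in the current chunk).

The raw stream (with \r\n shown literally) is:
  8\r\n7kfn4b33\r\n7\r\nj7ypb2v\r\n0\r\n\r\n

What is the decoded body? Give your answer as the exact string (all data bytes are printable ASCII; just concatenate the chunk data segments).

Answer: 7kfn4b33j7ypb2v

Derivation:
Chunk 1: stream[0..1]='8' size=0x8=8, data at stream[3..11]='7kfn4b33' -> body[0..8], body so far='7kfn4b33'
Chunk 2: stream[13..14]='7' size=0x7=7, data at stream[16..23]='j7ypb2v' -> body[8..15], body so far='7kfn4b33j7ypb2v'
Chunk 3: stream[25..26]='0' size=0 (terminator). Final body='7kfn4b33j7ypb2v' (15 bytes)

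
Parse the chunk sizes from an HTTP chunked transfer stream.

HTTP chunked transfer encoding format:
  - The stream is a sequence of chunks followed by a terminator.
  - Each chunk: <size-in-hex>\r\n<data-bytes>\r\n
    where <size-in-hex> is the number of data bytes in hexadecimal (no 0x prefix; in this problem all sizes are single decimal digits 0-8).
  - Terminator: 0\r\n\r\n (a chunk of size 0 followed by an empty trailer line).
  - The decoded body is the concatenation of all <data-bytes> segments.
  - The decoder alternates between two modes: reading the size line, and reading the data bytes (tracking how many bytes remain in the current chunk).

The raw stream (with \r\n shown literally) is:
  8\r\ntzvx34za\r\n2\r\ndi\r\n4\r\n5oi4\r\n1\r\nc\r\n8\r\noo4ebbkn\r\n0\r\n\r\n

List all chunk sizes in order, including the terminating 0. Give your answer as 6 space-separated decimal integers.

Chunk 1: stream[0..1]='8' size=0x8=8, data at stream[3..11]='tzvx34za' -> body[0..8], body so far='tzvx34za'
Chunk 2: stream[13..14]='2' size=0x2=2, data at stream[16..18]='di' -> body[8..10], body so far='tzvx34zadi'
Chunk 3: stream[20..21]='4' size=0x4=4, data at stream[23..27]='5oi4' -> body[10..14], body so far='tzvx34zadi5oi4'
Chunk 4: stream[29..30]='1' size=0x1=1, data at stream[32..33]='c' -> body[14..15], body so far='tzvx34zadi5oi4c'
Chunk 5: stream[35..36]='8' size=0x8=8, data at stream[38..46]='oo4ebbkn' -> body[15..23], body so far='tzvx34zadi5oi4coo4ebbkn'
Chunk 6: stream[48..49]='0' size=0 (terminator). Final body='tzvx34zadi5oi4coo4ebbkn' (23 bytes)

Answer: 8 2 4 1 8 0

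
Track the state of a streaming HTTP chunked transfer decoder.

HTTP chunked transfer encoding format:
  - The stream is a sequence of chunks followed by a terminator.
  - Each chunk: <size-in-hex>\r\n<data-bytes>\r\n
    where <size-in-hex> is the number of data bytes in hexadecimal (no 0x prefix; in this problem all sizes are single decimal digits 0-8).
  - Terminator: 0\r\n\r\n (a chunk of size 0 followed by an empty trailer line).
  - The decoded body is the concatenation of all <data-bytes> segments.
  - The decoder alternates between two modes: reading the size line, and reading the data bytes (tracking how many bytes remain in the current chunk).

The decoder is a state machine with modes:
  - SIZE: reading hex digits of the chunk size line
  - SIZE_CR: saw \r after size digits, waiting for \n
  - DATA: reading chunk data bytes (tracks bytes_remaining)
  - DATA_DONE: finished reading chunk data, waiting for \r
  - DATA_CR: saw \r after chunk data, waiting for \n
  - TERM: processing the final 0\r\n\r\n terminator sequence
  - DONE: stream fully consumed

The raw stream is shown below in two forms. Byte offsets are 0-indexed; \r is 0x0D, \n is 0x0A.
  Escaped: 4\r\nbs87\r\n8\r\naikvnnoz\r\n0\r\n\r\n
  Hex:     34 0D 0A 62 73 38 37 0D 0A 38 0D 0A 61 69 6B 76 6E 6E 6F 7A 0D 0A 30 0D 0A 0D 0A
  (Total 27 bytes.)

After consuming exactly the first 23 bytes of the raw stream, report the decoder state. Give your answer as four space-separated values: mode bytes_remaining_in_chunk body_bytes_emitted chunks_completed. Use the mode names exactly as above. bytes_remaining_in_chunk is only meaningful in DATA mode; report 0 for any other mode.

Byte 0 = '4': mode=SIZE remaining=0 emitted=0 chunks_done=0
Byte 1 = 0x0D: mode=SIZE_CR remaining=0 emitted=0 chunks_done=0
Byte 2 = 0x0A: mode=DATA remaining=4 emitted=0 chunks_done=0
Byte 3 = 'b': mode=DATA remaining=3 emitted=1 chunks_done=0
Byte 4 = 's': mode=DATA remaining=2 emitted=2 chunks_done=0
Byte 5 = '8': mode=DATA remaining=1 emitted=3 chunks_done=0
Byte 6 = '7': mode=DATA_DONE remaining=0 emitted=4 chunks_done=0
Byte 7 = 0x0D: mode=DATA_CR remaining=0 emitted=4 chunks_done=0
Byte 8 = 0x0A: mode=SIZE remaining=0 emitted=4 chunks_done=1
Byte 9 = '8': mode=SIZE remaining=0 emitted=4 chunks_done=1
Byte 10 = 0x0D: mode=SIZE_CR remaining=0 emitted=4 chunks_done=1
Byte 11 = 0x0A: mode=DATA remaining=8 emitted=4 chunks_done=1
Byte 12 = 'a': mode=DATA remaining=7 emitted=5 chunks_done=1
Byte 13 = 'i': mode=DATA remaining=6 emitted=6 chunks_done=1
Byte 14 = 'k': mode=DATA remaining=5 emitted=7 chunks_done=1
Byte 15 = 'v': mode=DATA remaining=4 emitted=8 chunks_done=1
Byte 16 = 'n': mode=DATA remaining=3 emitted=9 chunks_done=1
Byte 17 = 'n': mode=DATA remaining=2 emitted=10 chunks_done=1
Byte 18 = 'o': mode=DATA remaining=1 emitted=11 chunks_done=1
Byte 19 = 'z': mode=DATA_DONE remaining=0 emitted=12 chunks_done=1
Byte 20 = 0x0D: mode=DATA_CR remaining=0 emitted=12 chunks_done=1
Byte 21 = 0x0A: mode=SIZE remaining=0 emitted=12 chunks_done=2
Byte 22 = '0': mode=SIZE remaining=0 emitted=12 chunks_done=2

Answer: SIZE 0 12 2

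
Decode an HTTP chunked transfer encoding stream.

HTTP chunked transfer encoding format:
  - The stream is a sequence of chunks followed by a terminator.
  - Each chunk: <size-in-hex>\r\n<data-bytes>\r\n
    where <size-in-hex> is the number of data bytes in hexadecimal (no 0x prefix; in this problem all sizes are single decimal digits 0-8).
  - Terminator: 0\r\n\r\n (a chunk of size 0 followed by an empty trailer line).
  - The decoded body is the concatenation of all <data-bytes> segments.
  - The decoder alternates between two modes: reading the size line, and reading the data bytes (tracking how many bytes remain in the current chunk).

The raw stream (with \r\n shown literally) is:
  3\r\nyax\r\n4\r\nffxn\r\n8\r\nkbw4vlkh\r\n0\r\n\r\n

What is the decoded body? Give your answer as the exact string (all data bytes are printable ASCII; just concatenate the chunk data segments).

Chunk 1: stream[0..1]='3' size=0x3=3, data at stream[3..6]='yax' -> body[0..3], body so far='yax'
Chunk 2: stream[8..9]='4' size=0x4=4, data at stream[11..15]='ffxn' -> body[3..7], body so far='yaxffxn'
Chunk 3: stream[17..18]='8' size=0x8=8, data at stream[20..28]='kbw4vlkh' -> body[7..15], body so far='yaxffxnkbw4vlkh'
Chunk 4: stream[30..31]='0' size=0 (terminator). Final body='yaxffxnkbw4vlkh' (15 bytes)

Answer: yaxffxnkbw4vlkh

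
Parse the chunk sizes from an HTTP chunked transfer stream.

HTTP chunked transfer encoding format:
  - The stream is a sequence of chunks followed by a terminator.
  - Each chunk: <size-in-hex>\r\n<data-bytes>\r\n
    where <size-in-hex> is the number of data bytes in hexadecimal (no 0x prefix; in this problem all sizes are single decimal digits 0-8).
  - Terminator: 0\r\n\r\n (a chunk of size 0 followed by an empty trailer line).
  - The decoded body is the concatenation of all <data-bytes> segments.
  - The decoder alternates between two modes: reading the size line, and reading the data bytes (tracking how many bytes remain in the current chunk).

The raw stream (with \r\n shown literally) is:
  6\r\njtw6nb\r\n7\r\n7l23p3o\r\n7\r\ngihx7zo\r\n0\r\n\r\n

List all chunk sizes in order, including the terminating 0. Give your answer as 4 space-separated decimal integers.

Chunk 1: stream[0..1]='6' size=0x6=6, data at stream[3..9]='jtw6nb' -> body[0..6], body so far='jtw6nb'
Chunk 2: stream[11..12]='7' size=0x7=7, data at stream[14..21]='7l23p3o' -> body[6..13], body so far='jtw6nb7l23p3o'
Chunk 3: stream[23..24]='7' size=0x7=7, data at stream[26..33]='gihx7zo' -> body[13..20], body so far='jtw6nb7l23p3ogihx7zo'
Chunk 4: stream[35..36]='0' size=0 (terminator). Final body='jtw6nb7l23p3ogihx7zo' (20 bytes)

Answer: 6 7 7 0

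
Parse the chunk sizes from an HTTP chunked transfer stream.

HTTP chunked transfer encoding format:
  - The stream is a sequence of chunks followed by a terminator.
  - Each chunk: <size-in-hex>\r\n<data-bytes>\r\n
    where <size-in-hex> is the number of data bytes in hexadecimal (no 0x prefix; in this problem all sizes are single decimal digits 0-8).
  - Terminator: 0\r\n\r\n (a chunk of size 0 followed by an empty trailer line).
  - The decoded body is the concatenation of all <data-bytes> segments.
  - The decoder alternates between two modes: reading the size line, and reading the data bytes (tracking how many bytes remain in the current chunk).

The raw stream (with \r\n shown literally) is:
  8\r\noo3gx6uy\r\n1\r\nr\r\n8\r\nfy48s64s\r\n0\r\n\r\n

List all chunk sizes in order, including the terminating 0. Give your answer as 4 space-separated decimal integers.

Chunk 1: stream[0..1]='8' size=0x8=8, data at stream[3..11]='oo3gx6uy' -> body[0..8], body so far='oo3gx6uy'
Chunk 2: stream[13..14]='1' size=0x1=1, data at stream[16..17]='r' -> body[8..9], body so far='oo3gx6uyr'
Chunk 3: stream[19..20]='8' size=0x8=8, data at stream[22..30]='fy48s64s' -> body[9..17], body so far='oo3gx6uyrfy48s64s'
Chunk 4: stream[32..33]='0' size=0 (terminator). Final body='oo3gx6uyrfy48s64s' (17 bytes)

Answer: 8 1 8 0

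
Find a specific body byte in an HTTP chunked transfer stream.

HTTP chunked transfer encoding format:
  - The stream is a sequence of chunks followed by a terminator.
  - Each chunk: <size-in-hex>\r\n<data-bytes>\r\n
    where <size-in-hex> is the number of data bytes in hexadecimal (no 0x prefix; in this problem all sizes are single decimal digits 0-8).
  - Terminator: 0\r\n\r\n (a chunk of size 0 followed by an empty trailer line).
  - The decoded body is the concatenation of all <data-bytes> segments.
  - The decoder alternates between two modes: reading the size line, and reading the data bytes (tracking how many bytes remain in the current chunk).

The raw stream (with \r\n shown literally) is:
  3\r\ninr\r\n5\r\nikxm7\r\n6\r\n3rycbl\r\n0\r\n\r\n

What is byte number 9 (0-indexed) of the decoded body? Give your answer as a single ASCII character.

Answer: r

Derivation:
Chunk 1: stream[0..1]='3' size=0x3=3, data at stream[3..6]='inr' -> body[0..3], body so far='inr'
Chunk 2: stream[8..9]='5' size=0x5=5, data at stream[11..16]='ikxm7' -> body[3..8], body so far='inrikxm7'
Chunk 3: stream[18..19]='6' size=0x6=6, data at stream[21..27]='3rycbl' -> body[8..14], body so far='inrikxm73rycbl'
Chunk 4: stream[29..30]='0' size=0 (terminator). Final body='inrikxm73rycbl' (14 bytes)
Body byte 9 = 'r'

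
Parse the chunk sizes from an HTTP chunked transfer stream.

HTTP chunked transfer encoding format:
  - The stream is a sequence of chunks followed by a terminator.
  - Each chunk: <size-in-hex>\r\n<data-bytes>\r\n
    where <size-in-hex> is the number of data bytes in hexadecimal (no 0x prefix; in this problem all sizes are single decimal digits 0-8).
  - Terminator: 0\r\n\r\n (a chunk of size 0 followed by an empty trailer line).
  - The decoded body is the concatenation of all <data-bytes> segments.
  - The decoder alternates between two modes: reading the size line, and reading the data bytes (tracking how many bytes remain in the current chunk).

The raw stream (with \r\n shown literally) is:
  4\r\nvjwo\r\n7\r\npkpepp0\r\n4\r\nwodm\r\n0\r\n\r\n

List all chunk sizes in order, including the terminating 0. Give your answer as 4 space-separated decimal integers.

Answer: 4 7 4 0

Derivation:
Chunk 1: stream[0..1]='4' size=0x4=4, data at stream[3..7]='vjwo' -> body[0..4], body so far='vjwo'
Chunk 2: stream[9..10]='7' size=0x7=7, data at stream[12..19]='pkpepp0' -> body[4..11], body so far='vjwopkpepp0'
Chunk 3: stream[21..22]='4' size=0x4=4, data at stream[24..28]='wodm' -> body[11..15], body so far='vjwopkpepp0wodm'
Chunk 4: stream[30..31]='0' size=0 (terminator). Final body='vjwopkpepp0wodm' (15 bytes)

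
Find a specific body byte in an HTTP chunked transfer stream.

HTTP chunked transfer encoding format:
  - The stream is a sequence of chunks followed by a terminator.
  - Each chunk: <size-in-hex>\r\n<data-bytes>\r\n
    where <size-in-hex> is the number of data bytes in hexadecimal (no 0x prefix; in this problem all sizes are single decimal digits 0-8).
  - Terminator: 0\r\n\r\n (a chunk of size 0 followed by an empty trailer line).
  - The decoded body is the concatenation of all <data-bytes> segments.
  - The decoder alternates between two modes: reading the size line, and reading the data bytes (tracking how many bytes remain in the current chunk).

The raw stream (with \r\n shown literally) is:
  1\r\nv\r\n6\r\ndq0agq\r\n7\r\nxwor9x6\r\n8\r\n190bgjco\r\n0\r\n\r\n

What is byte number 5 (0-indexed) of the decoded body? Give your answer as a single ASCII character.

Chunk 1: stream[0..1]='1' size=0x1=1, data at stream[3..4]='v' -> body[0..1], body so far='v'
Chunk 2: stream[6..7]='6' size=0x6=6, data at stream[9..15]='dq0agq' -> body[1..7], body so far='vdq0agq'
Chunk 3: stream[17..18]='7' size=0x7=7, data at stream[20..27]='xwor9x6' -> body[7..14], body so far='vdq0agqxwor9x6'
Chunk 4: stream[29..30]='8' size=0x8=8, data at stream[32..40]='190bgjco' -> body[14..22], body so far='vdq0agqxwor9x6190bgjco'
Chunk 5: stream[42..43]='0' size=0 (terminator). Final body='vdq0agqxwor9x6190bgjco' (22 bytes)
Body byte 5 = 'g'

Answer: g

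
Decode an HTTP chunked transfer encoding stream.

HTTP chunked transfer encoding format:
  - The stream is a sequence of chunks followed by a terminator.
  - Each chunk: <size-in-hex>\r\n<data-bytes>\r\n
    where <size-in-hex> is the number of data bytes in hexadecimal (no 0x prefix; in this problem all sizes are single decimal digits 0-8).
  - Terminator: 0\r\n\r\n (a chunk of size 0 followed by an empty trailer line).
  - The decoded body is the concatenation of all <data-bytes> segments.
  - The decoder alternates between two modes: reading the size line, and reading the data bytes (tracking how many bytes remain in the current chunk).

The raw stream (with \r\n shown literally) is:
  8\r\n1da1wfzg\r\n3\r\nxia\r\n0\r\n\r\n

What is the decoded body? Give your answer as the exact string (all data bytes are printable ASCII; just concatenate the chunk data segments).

Answer: 1da1wfzgxia

Derivation:
Chunk 1: stream[0..1]='8' size=0x8=8, data at stream[3..11]='1da1wfzg' -> body[0..8], body so far='1da1wfzg'
Chunk 2: stream[13..14]='3' size=0x3=3, data at stream[16..19]='xia' -> body[8..11], body so far='1da1wfzgxia'
Chunk 3: stream[21..22]='0' size=0 (terminator). Final body='1da1wfzgxia' (11 bytes)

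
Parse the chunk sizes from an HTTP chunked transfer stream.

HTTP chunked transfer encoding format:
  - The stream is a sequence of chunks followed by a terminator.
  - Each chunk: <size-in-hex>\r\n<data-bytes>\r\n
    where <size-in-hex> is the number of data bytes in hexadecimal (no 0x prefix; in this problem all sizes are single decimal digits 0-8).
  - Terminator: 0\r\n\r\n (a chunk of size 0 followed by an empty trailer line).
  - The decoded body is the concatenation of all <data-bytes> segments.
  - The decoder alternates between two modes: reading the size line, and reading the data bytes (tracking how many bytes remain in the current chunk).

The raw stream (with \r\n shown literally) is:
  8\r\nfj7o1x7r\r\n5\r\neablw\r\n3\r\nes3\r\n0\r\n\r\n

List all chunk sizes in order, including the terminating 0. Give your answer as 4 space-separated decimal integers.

Chunk 1: stream[0..1]='8' size=0x8=8, data at stream[3..11]='fj7o1x7r' -> body[0..8], body so far='fj7o1x7r'
Chunk 2: stream[13..14]='5' size=0x5=5, data at stream[16..21]='eablw' -> body[8..13], body so far='fj7o1x7reablw'
Chunk 3: stream[23..24]='3' size=0x3=3, data at stream[26..29]='es3' -> body[13..16], body so far='fj7o1x7reablwes3'
Chunk 4: stream[31..32]='0' size=0 (terminator). Final body='fj7o1x7reablwes3' (16 bytes)

Answer: 8 5 3 0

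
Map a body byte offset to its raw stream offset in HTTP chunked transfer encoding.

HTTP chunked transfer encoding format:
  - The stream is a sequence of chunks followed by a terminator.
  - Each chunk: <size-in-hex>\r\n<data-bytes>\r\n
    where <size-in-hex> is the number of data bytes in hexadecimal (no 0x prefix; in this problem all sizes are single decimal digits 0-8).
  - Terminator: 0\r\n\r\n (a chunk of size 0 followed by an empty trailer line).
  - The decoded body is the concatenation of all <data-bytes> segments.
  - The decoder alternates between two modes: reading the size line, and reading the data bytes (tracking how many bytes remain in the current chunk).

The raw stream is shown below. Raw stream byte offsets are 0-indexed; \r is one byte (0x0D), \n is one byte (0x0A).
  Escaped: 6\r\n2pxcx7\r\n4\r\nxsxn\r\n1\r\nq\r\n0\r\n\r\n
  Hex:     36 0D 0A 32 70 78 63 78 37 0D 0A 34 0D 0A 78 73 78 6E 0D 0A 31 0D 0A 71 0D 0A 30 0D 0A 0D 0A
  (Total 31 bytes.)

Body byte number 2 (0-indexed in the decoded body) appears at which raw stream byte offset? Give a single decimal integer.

Answer: 5

Derivation:
Chunk 1: stream[0..1]='6' size=0x6=6, data at stream[3..9]='2pxcx7' -> body[0..6], body so far='2pxcx7'
Chunk 2: stream[11..12]='4' size=0x4=4, data at stream[14..18]='xsxn' -> body[6..10], body so far='2pxcx7xsxn'
Chunk 3: stream[20..21]='1' size=0x1=1, data at stream[23..24]='q' -> body[10..11], body so far='2pxcx7xsxnq'
Chunk 4: stream[26..27]='0' size=0 (terminator). Final body='2pxcx7xsxnq' (11 bytes)
Body byte 2 at stream offset 5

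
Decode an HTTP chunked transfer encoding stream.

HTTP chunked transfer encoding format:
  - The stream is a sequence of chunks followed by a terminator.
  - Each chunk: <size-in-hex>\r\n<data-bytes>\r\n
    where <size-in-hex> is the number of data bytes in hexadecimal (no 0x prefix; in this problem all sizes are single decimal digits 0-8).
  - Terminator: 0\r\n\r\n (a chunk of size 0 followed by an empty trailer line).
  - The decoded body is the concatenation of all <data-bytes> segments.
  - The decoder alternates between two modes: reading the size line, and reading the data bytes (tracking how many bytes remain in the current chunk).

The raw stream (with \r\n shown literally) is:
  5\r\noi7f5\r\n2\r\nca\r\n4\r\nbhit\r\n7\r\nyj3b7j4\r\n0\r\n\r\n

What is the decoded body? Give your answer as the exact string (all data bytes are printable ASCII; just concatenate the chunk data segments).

Chunk 1: stream[0..1]='5' size=0x5=5, data at stream[3..8]='oi7f5' -> body[0..5], body so far='oi7f5'
Chunk 2: stream[10..11]='2' size=0x2=2, data at stream[13..15]='ca' -> body[5..7], body so far='oi7f5ca'
Chunk 3: stream[17..18]='4' size=0x4=4, data at stream[20..24]='bhit' -> body[7..11], body so far='oi7f5cabhit'
Chunk 4: stream[26..27]='7' size=0x7=7, data at stream[29..36]='yj3b7j4' -> body[11..18], body so far='oi7f5cabhityj3b7j4'
Chunk 5: stream[38..39]='0' size=0 (terminator). Final body='oi7f5cabhityj3b7j4' (18 bytes)

Answer: oi7f5cabhityj3b7j4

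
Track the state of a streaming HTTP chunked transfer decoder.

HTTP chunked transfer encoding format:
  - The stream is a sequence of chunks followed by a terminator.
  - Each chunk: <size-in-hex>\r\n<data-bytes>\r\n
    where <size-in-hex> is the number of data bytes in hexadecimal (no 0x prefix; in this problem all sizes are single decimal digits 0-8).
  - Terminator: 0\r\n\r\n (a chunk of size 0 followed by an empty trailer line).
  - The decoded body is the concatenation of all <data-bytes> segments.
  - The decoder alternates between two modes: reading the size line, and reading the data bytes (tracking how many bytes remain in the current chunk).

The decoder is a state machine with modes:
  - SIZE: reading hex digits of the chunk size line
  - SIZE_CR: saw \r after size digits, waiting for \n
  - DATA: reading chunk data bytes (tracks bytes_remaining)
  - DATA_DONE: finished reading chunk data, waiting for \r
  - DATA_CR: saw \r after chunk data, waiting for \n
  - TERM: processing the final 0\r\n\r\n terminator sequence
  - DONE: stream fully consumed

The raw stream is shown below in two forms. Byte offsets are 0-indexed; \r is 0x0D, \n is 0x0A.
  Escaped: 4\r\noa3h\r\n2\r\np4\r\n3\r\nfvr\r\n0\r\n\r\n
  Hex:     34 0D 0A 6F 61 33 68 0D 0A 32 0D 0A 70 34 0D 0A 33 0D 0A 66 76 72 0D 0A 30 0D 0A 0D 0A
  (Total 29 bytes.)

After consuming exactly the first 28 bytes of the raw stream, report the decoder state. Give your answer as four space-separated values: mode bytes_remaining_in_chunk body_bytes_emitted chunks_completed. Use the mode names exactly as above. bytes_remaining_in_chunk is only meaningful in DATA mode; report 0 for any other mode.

Byte 0 = '4': mode=SIZE remaining=0 emitted=0 chunks_done=0
Byte 1 = 0x0D: mode=SIZE_CR remaining=0 emitted=0 chunks_done=0
Byte 2 = 0x0A: mode=DATA remaining=4 emitted=0 chunks_done=0
Byte 3 = 'o': mode=DATA remaining=3 emitted=1 chunks_done=0
Byte 4 = 'a': mode=DATA remaining=2 emitted=2 chunks_done=0
Byte 5 = '3': mode=DATA remaining=1 emitted=3 chunks_done=0
Byte 6 = 'h': mode=DATA_DONE remaining=0 emitted=4 chunks_done=0
Byte 7 = 0x0D: mode=DATA_CR remaining=0 emitted=4 chunks_done=0
Byte 8 = 0x0A: mode=SIZE remaining=0 emitted=4 chunks_done=1
Byte 9 = '2': mode=SIZE remaining=0 emitted=4 chunks_done=1
Byte 10 = 0x0D: mode=SIZE_CR remaining=0 emitted=4 chunks_done=1
Byte 11 = 0x0A: mode=DATA remaining=2 emitted=4 chunks_done=1
Byte 12 = 'p': mode=DATA remaining=1 emitted=5 chunks_done=1
Byte 13 = '4': mode=DATA_DONE remaining=0 emitted=6 chunks_done=1
Byte 14 = 0x0D: mode=DATA_CR remaining=0 emitted=6 chunks_done=1
Byte 15 = 0x0A: mode=SIZE remaining=0 emitted=6 chunks_done=2
Byte 16 = '3': mode=SIZE remaining=0 emitted=6 chunks_done=2
Byte 17 = 0x0D: mode=SIZE_CR remaining=0 emitted=6 chunks_done=2
Byte 18 = 0x0A: mode=DATA remaining=3 emitted=6 chunks_done=2
Byte 19 = 'f': mode=DATA remaining=2 emitted=7 chunks_done=2
Byte 20 = 'v': mode=DATA remaining=1 emitted=8 chunks_done=2
Byte 21 = 'r': mode=DATA_DONE remaining=0 emitted=9 chunks_done=2
Byte 22 = 0x0D: mode=DATA_CR remaining=0 emitted=9 chunks_done=2
Byte 23 = 0x0A: mode=SIZE remaining=0 emitted=9 chunks_done=3
Byte 24 = '0': mode=SIZE remaining=0 emitted=9 chunks_done=3
Byte 25 = 0x0D: mode=SIZE_CR remaining=0 emitted=9 chunks_done=3
Byte 26 = 0x0A: mode=TERM remaining=0 emitted=9 chunks_done=3
Byte 27 = 0x0D: mode=TERM remaining=0 emitted=9 chunks_done=3

Answer: TERM 0 9 3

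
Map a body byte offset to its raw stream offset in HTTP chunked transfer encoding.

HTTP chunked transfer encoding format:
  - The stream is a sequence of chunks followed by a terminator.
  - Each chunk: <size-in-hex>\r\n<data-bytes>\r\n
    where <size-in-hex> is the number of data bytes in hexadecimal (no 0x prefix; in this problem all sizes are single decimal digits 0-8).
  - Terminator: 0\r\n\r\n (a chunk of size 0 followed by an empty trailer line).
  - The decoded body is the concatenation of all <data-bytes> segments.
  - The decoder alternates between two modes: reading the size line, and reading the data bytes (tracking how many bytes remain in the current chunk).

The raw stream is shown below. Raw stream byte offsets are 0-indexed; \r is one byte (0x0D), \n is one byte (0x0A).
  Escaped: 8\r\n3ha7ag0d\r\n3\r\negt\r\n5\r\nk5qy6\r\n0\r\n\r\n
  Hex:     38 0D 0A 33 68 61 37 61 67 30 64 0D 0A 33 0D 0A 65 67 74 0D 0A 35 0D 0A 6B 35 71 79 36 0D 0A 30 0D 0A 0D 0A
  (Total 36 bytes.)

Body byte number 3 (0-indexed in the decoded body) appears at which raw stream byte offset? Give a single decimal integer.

Chunk 1: stream[0..1]='8' size=0x8=8, data at stream[3..11]='3ha7ag0d' -> body[0..8], body so far='3ha7ag0d'
Chunk 2: stream[13..14]='3' size=0x3=3, data at stream[16..19]='egt' -> body[8..11], body so far='3ha7ag0degt'
Chunk 3: stream[21..22]='5' size=0x5=5, data at stream[24..29]='k5qy6' -> body[11..16], body so far='3ha7ag0degtk5qy6'
Chunk 4: stream[31..32]='0' size=0 (terminator). Final body='3ha7ag0degtk5qy6' (16 bytes)
Body byte 3 at stream offset 6

Answer: 6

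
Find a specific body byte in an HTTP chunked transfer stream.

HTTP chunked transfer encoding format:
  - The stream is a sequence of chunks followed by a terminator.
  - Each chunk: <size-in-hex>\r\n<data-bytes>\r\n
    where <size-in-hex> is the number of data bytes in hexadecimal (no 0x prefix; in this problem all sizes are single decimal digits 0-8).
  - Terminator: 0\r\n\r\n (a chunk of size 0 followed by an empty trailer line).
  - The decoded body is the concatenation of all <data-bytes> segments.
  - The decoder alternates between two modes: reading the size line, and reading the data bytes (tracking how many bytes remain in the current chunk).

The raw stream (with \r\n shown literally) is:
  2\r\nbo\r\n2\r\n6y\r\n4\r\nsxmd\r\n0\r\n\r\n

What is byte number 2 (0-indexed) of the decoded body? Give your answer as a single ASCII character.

Answer: 6

Derivation:
Chunk 1: stream[0..1]='2' size=0x2=2, data at stream[3..5]='bo' -> body[0..2], body so far='bo'
Chunk 2: stream[7..8]='2' size=0x2=2, data at stream[10..12]='6y' -> body[2..4], body so far='bo6y'
Chunk 3: stream[14..15]='4' size=0x4=4, data at stream[17..21]='sxmd' -> body[4..8], body so far='bo6ysxmd'
Chunk 4: stream[23..24]='0' size=0 (terminator). Final body='bo6ysxmd' (8 bytes)
Body byte 2 = '6'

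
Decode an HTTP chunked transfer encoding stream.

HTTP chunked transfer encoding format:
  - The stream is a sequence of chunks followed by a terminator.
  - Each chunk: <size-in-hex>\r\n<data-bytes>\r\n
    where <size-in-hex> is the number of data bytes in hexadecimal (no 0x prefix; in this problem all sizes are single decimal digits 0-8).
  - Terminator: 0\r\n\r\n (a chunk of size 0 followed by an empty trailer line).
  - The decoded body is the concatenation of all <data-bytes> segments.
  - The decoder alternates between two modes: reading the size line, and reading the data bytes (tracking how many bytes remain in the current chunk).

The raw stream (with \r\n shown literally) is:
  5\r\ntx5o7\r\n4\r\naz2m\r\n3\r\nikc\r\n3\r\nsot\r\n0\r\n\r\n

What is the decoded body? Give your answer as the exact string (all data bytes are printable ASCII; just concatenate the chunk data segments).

Chunk 1: stream[0..1]='5' size=0x5=5, data at stream[3..8]='tx5o7' -> body[0..5], body so far='tx5o7'
Chunk 2: stream[10..11]='4' size=0x4=4, data at stream[13..17]='az2m' -> body[5..9], body so far='tx5o7az2m'
Chunk 3: stream[19..20]='3' size=0x3=3, data at stream[22..25]='ikc' -> body[9..12], body so far='tx5o7az2mikc'
Chunk 4: stream[27..28]='3' size=0x3=3, data at stream[30..33]='sot' -> body[12..15], body so far='tx5o7az2mikcsot'
Chunk 5: stream[35..36]='0' size=0 (terminator). Final body='tx5o7az2mikcsot' (15 bytes)

Answer: tx5o7az2mikcsot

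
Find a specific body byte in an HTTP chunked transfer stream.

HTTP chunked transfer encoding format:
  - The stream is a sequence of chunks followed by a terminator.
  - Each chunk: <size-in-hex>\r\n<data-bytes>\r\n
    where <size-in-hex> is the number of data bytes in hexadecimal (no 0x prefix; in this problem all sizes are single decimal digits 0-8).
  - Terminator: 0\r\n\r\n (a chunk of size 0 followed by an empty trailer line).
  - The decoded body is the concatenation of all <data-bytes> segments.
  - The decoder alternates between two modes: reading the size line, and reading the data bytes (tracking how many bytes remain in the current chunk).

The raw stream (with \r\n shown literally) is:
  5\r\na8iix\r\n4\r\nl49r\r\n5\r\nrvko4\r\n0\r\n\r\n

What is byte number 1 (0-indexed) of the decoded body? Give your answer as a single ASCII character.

Chunk 1: stream[0..1]='5' size=0x5=5, data at stream[3..8]='a8iix' -> body[0..5], body so far='a8iix'
Chunk 2: stream[10..11]='4' size=0x4=4, data at stream[13..17]='l49r' -> body[5..9], body so far='a8iixl49r'
Chunk 3: stream[19..20]='5' size=0x5=5, data at stream[22..27]='rvko4' -> body[9..14], body so far='a8iixl49rrvko4'
Chunk 4: stream[29..30]='0' size=0 (terminator). Final body='a8iixl49rrvko4' (14 bytes)
Body byte 1 = '8'

Answer: 8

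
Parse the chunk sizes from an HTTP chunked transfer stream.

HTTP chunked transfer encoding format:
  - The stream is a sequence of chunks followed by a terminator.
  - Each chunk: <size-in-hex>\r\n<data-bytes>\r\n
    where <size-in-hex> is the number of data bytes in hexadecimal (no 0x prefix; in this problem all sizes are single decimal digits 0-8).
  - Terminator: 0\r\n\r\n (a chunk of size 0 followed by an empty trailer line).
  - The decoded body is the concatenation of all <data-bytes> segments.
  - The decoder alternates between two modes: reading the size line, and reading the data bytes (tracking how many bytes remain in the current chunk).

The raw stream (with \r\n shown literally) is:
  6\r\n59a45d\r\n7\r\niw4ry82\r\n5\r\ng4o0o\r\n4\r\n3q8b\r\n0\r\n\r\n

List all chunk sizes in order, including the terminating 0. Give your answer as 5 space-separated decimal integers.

Answer: 6 7 5 4 0

Derivation:
Chunk 1: stream[0..1]='6' size=0x6=6, data at stream[3..9]='59a45d' -> body[0..6], body so far='59a45d'
Chunk 2: stream[11..12]='7' size=0x7=7, data at stream[14..21]='iw4ry82' -> body[6..13], body so far='59a45diw4ry82'
Chunk 3: stream[23..24]='5' size=0x5=5, data at stream[26..31]='g4o0o' -> body[13..18], body so far='59a45diw4ry82g4o0o'
Chunk 4: stream[33..34]='4' size=0x4=4, data at stream[36..40]='3q8b' -> body[18..22], body so far='59a45diw4ry82g4o0o3q8b'
Chunk 5: stream[42..43]='0' size=0 (terminator). Final body='59a45diw4ry82g4o0o3q8b' (22 bytes)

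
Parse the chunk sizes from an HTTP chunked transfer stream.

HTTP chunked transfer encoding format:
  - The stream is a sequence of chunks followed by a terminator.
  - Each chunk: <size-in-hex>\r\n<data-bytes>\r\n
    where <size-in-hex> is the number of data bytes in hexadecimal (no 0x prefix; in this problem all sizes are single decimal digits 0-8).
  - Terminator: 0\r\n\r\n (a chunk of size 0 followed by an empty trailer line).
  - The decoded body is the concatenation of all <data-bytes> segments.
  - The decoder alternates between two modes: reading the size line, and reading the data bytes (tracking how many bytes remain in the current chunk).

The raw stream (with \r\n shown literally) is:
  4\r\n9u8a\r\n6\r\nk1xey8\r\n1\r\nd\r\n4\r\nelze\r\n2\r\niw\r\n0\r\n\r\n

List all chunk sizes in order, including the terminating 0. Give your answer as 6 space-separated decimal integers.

Answer: 4 6 1 4 2 0

Derivation:
Chunk 1: stream[0..1]='4' size=0x4=4, data at stream[3..7]='9u8a' -> body[0..4], body so far='9u8a'
Chunk 2: stream[9..10]='6' size=0x6=6, data at stream[12..18]='k1xey8' -> body[4..10], body so far='9u8ak1xey8'
Chunk 3: stream[20..21]='1' size=0x1=1, data at stream[23..24]='d' -> body[10..11], body so far='9u8ak1xey8d'
Chunk 4: stream[26..27]='4' size=0x4=4, data at stream[29..33]='elze' -> body[11..15], body so far='9u8ak1xey8delze'
Chunk 5: stream[35..36]='2' size=0x2=2, data at stream[38..40]='iw' -> body[15..17], body so far='9u8ak1xey8delzeiw'
Chunk 6: stream[42..43]='0' size=0 (terminator). Final body='9u8ak1xey8delzeiw' (17 bytes)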